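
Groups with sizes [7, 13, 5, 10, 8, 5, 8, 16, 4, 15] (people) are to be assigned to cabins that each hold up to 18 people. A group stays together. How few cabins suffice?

Total = 16 + 15 + 13 + 10 + 8 + 8 + 7 + 5 + 5 + 4 = 91 people.
Lower bound: ⌈91/18⌉ = 6 cabins.
A packing using 6 cabins:
  cabin 1: 16 = 16
  cabin 2: 15 = 15
  cabin 3: 13 + 5 = 18
  cabin 4: 10 + 8 = 18
  cabin 5: 8 + 7 = 15
  cabin 6: 5 + 4 = 9
This matches the lower bound, so 6 is optimal.

6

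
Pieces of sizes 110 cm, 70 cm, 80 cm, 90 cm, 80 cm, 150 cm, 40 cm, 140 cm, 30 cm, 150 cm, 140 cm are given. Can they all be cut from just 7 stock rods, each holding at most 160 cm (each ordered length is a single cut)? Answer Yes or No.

Total = 1080 cm; ⌈1080/160⌉ = 7.
The bound of 7 does not rule out 7, but exhaustive search shows no assignment into 7 stock rods of capacity 160 cm exists — the minimum is 8.

No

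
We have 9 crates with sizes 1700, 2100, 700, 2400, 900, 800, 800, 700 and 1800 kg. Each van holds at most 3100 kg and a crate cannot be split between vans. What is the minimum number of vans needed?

5

Total = 2400 + 2100 + 1800 + 1700 + 900 + 800 + 800 + 700 + 700 = 11900 kg.
Lower bound: ⌈11900/3100⌉ = 4 vans.
A packing using 5 vans:
  van 1: 2400 + 700 = 3100
  van 2: 2100 + 900 = 3000
  van 3: 1800 + 800 = 2600
  van 4: 1700 + 800 = 2500
  van 5: 700 = 700
No arrangement into 4 vans stays within capacity, so 5 is optimal.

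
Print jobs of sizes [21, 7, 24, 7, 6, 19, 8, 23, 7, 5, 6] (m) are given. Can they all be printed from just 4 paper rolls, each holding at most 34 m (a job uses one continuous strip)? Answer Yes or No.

Yes

A valid assignment using 4 paper rolls:
  roll 1: 24 + 8 = 32
  roll 2: 23 + 6 + 5 = 34
  roll 3: 21 + 7 + 6 = 34
  roll 4: 19 + 7 + 7 = 33
Every load is within 34 m, so 4 paper rolls suffice.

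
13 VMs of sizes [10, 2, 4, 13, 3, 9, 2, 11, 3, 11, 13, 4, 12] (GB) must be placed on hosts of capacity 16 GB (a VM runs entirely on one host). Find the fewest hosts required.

Total = 13 + 13 + 12 + 11 + 11 + 10 + 9 + 4 + 4 + 3 + 3 + 2 + 2 = 97 GB.
Lower bound: ⌈97/16⌉ = 7 hosts.
A packing using 7 hosts:
  host 1: 13 + 3 = 16
  host 2: 13 + 3 = 16
  host 3: 12 + 4 = 16
  host 4: 11 + 4 = 15
  host 5: 11 + 2 + 2 = 15
  host 6: 10 = 10
  host 7: 9 = 9
This matches the lower bound, so 7 is optimal.

7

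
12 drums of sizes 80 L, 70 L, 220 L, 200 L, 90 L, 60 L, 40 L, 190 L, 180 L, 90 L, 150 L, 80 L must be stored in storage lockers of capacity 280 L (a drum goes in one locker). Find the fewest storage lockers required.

6

Total = 220 + 200 + 190 + 180 + 150 + 90 + 90 + 80 + 80 + 70 + 60 + 40 = 1450 L.
Lower bound: ⌈1450/280⌉ = 6 storage lockers.
A packing using 6 storage lockers:
  locker 1: 220 + 60 = 280
  locker 2: 200 + 80 = 280
  locker 3: 190 + 90 = 280
  locker 4: 180 + 90 = 270
  locker 5: 150 + 80 + 40 = 270
  locker 6: 70 = 70
This matches the lower bound, so 6 is optimal.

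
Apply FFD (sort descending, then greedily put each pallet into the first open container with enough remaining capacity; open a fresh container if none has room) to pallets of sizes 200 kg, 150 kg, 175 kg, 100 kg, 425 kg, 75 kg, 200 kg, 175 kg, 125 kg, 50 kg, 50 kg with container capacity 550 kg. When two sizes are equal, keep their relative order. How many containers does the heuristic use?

Sorted descending: 425, 200, 200, 175, 175, 150, 125, 100, 75, 50, 50.
  425 → container 1 (new)  [load 425/550]
  200 → container 2 (new)  [load 200/550]
  200 → container 2  [load 400/550]
  175 → container 3 (new)  [load 175/550]
  175 → container 3  [load 350/550]
  150 → container 2  [load 550/550]
  125 → container 1  [load 550/550]
  100 → container 3  [load 450/550]
  75 → container 3  [load 525/550]
  50 → container 4 (new)  [load 50/550]
  50 → container 4  [load 100/550]
4 containers opened.

4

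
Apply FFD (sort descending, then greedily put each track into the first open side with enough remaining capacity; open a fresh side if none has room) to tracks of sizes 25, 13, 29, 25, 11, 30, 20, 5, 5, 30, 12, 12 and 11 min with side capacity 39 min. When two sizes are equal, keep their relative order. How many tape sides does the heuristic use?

7

Sorted descending: 30, 30, 29, 25, 25, 20, 13, 12, 12, 11, 11, 5, 5.
  30 → side 1 (new)  [load 30/39]
  30 → side 2 (new)  [load 30/39]
  29 → side 3 (new)  [load 29/39]
  25 → side 4 (new)  [load 25/39]
  25 → side 5 (new)  [load 25/39]
  20 → side 6 (new)  [load 20/39]
  13 → side 4  [load 38/39]
  12 → side 5  [load 37/39]
  12 → side 6  [load 32/39]
  11 → side 7 (new)  [load 11/39]
  11 → side 7  [load 22/39]
  5 → side 1  [load 35/39]
  5 → side 2  [load 35/39]
7 tape sides opened.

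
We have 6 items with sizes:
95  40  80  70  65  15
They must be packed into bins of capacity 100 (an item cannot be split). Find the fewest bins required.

Total = 95 + 80 + 70 + 65 + 40 + 15 = 365.
Lower bound: ⌈365/100⌉ = 4 bins.
A packing using 5 bins:
  bin 1: 95 = 95
  bin 2: 80 + 15 = 95
  bin 3: 70 = 70
  bin 4: 65 = 65
  bin 5: 40 = 40
No arrangement into 4 bins stays within capacity, so 5 is optimal.

5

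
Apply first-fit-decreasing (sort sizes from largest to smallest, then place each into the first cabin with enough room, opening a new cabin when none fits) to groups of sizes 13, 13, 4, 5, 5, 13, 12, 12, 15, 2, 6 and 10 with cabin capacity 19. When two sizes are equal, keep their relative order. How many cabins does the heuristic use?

7

Sorted descending: 15, 13, 13, 13, 12, 12, 10, 6, 5, 5, 4, 2.
  15 → cabin 1 (new)  [load 15/19]
  13 → cabin 2 (new)  [load 13/19]
  13 → cabin 3 (new)  [load 13/19]
  13 → cabin 4 (new)  [load 13/19]
  12 → cabin 5 (new)  [load 12/19]
  12 → cabin 6 (new)  [load 12/19]
  10 → cabin 7 (new)  [load 10/19]
  6 → cabin 2  [load 19/19]
  5 → cabin 3  [load 18/19]
  5 → cabin 4  [load 18/19]
  4 → cabin 1  [load 19/19]
  2 → cabin 5  [load 14/19]
7 cabins opened.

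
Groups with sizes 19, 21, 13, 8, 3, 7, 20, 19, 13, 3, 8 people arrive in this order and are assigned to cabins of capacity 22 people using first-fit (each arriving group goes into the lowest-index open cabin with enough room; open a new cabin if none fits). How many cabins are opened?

7

  19 → cabin 1 (new)  [load 19/22]
  21 → cabin 2 (new)  [load 21/22]
  13 → cabin 3 (new)  [load 13/22]
  8 → cabin 3  [load 21/22]
  3 → cabin 1  [load 22/22]
  7 → cabin 4 (new)  [load 7/22]
  20 → cabin 5 (new)  [load 20/22]
  19 → cabin 6 (new)  [load 19/22]
  13 → cabin 4  [load 20/22]
  3 → cabin 6  [load 22/22]
  8 → cabin 7 (new)  [load 8/22]
7 cabins opened.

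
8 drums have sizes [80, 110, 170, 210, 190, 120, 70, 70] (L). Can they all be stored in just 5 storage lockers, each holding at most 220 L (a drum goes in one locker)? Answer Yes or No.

Total = 1020 L; ⌈1020/220⌉ = 5.
The bound of 5 does not rule out 5, but exhaustive search shows no assignment into 5 storage lockers of capacity 220 L exists — the minimum is 6.

No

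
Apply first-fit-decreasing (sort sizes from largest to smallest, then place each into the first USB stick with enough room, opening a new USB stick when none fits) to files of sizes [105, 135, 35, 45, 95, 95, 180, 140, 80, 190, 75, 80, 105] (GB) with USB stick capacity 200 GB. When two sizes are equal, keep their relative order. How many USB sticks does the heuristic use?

8

Sorted descending: 190, 180, 140, 135, 105, 105, 95, 95, 80, 80, 75, 45, 35.
  190 → USB stick 1 (new)  [load 190/200]
  180 → USB stick 2 (new)  [load 180/200]
  140 → USB stick 3 (new)  [load 140/200]
  135 → USB stick 4 (new)  [load 135/200]
  105 → USB stick 5 (new)  [load 105/200]
  105 → USB stick 6 (new)  [load 105/200]
  95 → USB stick 5  [load 200/200]
  95 → USB stick 6  [load 200/200]
  80 → USB stick 7 (new)  [load 80/200]
  80 → USB stick 7  [load 160/200]
  75 → USB stick 8 (new)  [load 75/200]
  45 → USB stick 3  [load 185/200]
  35 → USB stick 4  [load 170/200]
8 USB sticks opened.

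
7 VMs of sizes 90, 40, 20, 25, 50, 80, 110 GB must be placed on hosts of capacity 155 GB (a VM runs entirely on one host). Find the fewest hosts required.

Total = 110 + 90 + 80 + 50 + 40 + 25 + 20 = 415 GB.
Lower bound: ⌈415/155⌉ = 3 hosts.
A packing using 3 hosts:
  host 1: 110 + 40 = 150
  host 2: 90 + 50 = 140
  host 3: 80 + 25 + 20 = 125
This matches the lower bound, so 3 is optimal.

3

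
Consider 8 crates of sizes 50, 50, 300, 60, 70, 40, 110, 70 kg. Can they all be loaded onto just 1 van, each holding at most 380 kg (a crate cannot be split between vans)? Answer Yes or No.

Total = 750 kg; ⌈750/380⌉ = 2.
At least 2 vans are required, but only 1 is allowed.

No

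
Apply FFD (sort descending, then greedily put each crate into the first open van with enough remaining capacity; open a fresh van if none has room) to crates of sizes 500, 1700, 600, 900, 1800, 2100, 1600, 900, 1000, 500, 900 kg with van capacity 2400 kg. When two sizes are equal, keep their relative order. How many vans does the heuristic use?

Sorted descending: 2100, 1800, 1700, 1600, 1000, 900, 900, 900, 600, 500, 500.
  2100 → van 1 (new)  [load 2100/2400]
  1800 → van 2 (new)  [load 1800/2400]
  1700 → van 3 (new)  [load 1700/2400]
  1600 → van 4 (new)  [load 1600/2400]
  1000 → van 5 (new)  [load 1000/2400]
  900 → van 5  [load 1900/2400]
  900 → van 6 (new)  [load 900/2400]
  900 → van 6  [load 1800/2400]
  600 → van 2  [load 2400/2400]
  500 → van 3  [load 2200/2400]
  500 → van 4  [load 2100/2400]
6 vans opened.

6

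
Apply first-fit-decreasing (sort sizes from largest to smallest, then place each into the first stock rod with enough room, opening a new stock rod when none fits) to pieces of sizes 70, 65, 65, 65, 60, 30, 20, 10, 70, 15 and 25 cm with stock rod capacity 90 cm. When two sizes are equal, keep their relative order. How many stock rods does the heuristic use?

6

Sorted descending: 70, 70, 65, 65, 65, 60, 30, 25, 20, 15, 10.
  70 → stock rod 1 (new)  [load 70/90]
  70 → stock rod 2 (new)  [load 70/90]
  65 → stock rod 3 (new)  [load 65/90]
  65 → stock rod 4 (new)  [load 65/90]
  65 → stock rod 5 (new)  [load 65/90]
  60 → stock rod 6 (new)  [load 60/90]
  30 → stock rod 6  [load 90/90]
  25 → stock rod 3  [load 90/90]
  20 → stock rod 1  [load 90/90]
  15 → stock rod 2  [load 85/90]
  10 → stock rod 4  [load 75/90]
6 stock rods opened.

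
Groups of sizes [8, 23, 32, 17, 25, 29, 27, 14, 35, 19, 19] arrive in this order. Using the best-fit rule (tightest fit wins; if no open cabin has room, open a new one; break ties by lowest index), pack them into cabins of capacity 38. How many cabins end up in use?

8

  8 → cabin 1 (new)  [load 8/38]
  23 → cabin 1  [load 31/38]
  32 → cabin 2 (new)  [load 32/38]
  17 → cabin 3 (new)  [load 17/38]
  25 → cabin 4 (new)  [load 25/38]
  29 → cabin 5 (new)  [load 29/38]
  27 → cabin 6 (new)  [load 27/38]
  14 → cabin 3  [load 31/38]
  35 → cabin 7 (new)  [load 35/38]
  19 → cabin 8 (new)  [load 19/38]
  19 → cabin 8  [load 38/38]
8 cabins opened.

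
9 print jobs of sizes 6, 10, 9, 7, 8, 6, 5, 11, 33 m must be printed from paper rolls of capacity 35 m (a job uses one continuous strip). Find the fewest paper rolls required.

Total = 33 + 11 + 10 + 9 + 8 + 7 + 6 + 6 + 5 = 95 m.
Lower bound: ⌈95/35⌉ = 3 paper rolls.
A packing using 3 paper rolls:
  roll 1: 33 = 33
  roll 2: 11 + 10 + 9 + 5 = 35
  roll 3: 8 + 7 + 6 + 6 = 27
This matches the lower bound, so 3 is optimal.

3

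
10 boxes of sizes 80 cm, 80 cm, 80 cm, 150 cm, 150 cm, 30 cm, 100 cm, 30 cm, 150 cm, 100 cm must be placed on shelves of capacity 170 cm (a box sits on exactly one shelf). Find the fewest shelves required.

7

Total = 150 + 150 + 150 + 100 + 100 + 80 + 80 + 80 + 30 + 30 = 950 cm.
Lower bound: ⌈950/170⌉ = 6 shelves.
A packing using 7 shelves:
  shelf 1: 150 = 150
  shelf 2: 150 = 150
  shelf 3: 150 = 150
  shelf 4: 100 + 30 + 30 = 160
  shelf 5: 100 = 100
  shelf 6: 80 + 80 = 160
  shelf 7: 80 = 80
No arrangement into 6 shelves stays within capacity, so 7 is optimal.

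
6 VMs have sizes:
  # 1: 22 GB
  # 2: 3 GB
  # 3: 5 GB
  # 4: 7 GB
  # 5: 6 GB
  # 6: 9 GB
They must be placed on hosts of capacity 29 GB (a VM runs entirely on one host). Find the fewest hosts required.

Total = 22 + 9 + 7 + 6 + 5 + 3 = 52 GB.
Lower bound: ⌈52/29⌉ = 2 hosts.
A packing using 2 hosts:
  host 1: 22 + 7 = 29
  host 2: 9 + 6 + 5 + 3 = 23
This matches the lower bound, so 2 is optimal.

2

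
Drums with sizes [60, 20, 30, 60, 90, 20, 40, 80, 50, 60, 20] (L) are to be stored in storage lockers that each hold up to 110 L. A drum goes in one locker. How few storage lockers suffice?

Total = 90 + 80 + 60 + 60 + 60 + 50 + 40 + 30 + 20 + 20 + 20 = 530 L.
Lower bound: ⌈530/110⌉ = 5 storage lockers.
A packing using 5 storage lockers:
  locker 1: 90 + 20 = 110
  locker 2: 80 + 30 = 110
  locker 3: 60 + 50 = 110
  locker 4: 60 + 40 = 100
  locker 5: 60 + 20 + 20 = 100
This matches the lower bound, so 5 is optimal.

5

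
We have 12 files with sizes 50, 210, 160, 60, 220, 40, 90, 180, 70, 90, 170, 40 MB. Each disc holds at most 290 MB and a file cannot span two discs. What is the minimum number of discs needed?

5

Total = 220 + 210 + 180 + 170 + 160 + 90 + 90 + 70 + 60 + 50 + 40 + 40 = 1380 MB.
Lower bound: ⌈1380/290⌉ = 5 discs.
A packing using 5 discs:
  disc 1: 220 + 70 = 290
  disc 2: 210 + 60 = 270
  disc 3: 180 + 90 = 270
  disc 4: 170 + 90 = 260
  disc 5: 160 + 50 + 40 + 40 = 290
This matches the lower bound, so 5 is optimal.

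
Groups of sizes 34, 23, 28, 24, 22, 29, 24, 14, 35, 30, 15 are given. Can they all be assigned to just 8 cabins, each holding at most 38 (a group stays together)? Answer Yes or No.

No

Total = 278; ⌈278/38⌉ = 8.
9 groups each exceed half the capacity and cannot share a cabin, forcing at least 9 cabins.
At least 9 cabins are required, but only 8 are allowed.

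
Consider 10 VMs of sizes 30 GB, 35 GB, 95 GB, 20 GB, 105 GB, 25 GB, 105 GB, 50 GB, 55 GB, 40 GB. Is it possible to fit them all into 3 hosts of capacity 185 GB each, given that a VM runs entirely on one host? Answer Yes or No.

No

Total = 560 GB; ⌈560/185⌉ = 4.
At least 4 hosts are required, but only 3 are allowed.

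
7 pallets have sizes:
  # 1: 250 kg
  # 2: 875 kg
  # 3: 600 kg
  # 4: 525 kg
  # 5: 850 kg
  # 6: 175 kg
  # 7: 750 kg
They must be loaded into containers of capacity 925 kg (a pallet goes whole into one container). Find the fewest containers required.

Total = 875 + 850 + 750 + 600 + 525 + 250 + 175 = 4025 kg.
Lower bound: ⌈4025/925⌉ = 5 containers.
A packing using 5 containers:
  container 1: 875 = 875
  container 2: 850 = 850
  container 3: 750 + 175 = 925
  container 4: 600 + 250 = 850
  container 5: 525 = 525
This matches the lower bound, so 5 is optimal.

5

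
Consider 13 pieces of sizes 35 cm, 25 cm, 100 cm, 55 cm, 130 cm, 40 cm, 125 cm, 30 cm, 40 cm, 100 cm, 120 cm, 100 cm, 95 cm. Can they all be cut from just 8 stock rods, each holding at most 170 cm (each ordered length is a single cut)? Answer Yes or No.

A valid assignment using 7 stock rods:
  stock rod 1: 130 + 40 = 170
  stock rod 2: 125 + 40 = 165
  stock rod 3: 120 + 35 = 155
  stock rod 4: 100 + 55 = 155
  stock rod 5: 100 + 30 + 25 = 155
  stock rod 6: 100 = 100
  stock rod 7: 95 = 95
That uses only 7 ≤ 8, so 8 stock rods are enough.

Yes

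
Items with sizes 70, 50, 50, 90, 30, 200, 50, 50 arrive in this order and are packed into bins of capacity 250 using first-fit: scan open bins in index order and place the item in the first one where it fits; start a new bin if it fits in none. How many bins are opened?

  70 → bin 1 (new)  [load 70/250]
  50 → bin 1  [load 120/250]
  50 → bin 1  [load 170/250]
  90 → bin 2 (new)  [load 90/250]
  30 → bin 1  [load 200/250]
  200 → bin 3 (new)  [load 200/250]
  50 → bin 1  [load 250/250]
  50 → bin 2  [load 140/250]
3 bins opened.

3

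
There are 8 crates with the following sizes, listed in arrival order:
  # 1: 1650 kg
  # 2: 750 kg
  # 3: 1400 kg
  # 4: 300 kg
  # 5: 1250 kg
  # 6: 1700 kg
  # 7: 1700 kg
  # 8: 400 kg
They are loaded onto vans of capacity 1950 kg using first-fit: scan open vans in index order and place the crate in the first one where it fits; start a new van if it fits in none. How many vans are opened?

6

  1650 → van 1 (new)  [load 1650/1950]
  750 → van 2 (new)  [load 750/1950]
  1400 → van 3 (new)  [load 1400/1950]
  300 → van 1  [load 1950/1950]
  1250 → van 4 (new)  [load 1250/1950]
  1700 → van 5 (new)  [load 1700/1950]
  1700 → van 6 (new)  [load 1700/1950]
  400 → van 2  [load 1150/1950]
6 vans opened.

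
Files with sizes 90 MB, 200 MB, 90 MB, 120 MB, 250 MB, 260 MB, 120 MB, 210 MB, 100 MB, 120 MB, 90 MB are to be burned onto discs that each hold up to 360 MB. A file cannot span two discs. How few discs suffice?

5

Total = 260 + 250 + 210 + 200 + 120 + 120 + 120 + 100 + 90 + 90 + 90 = 1650 MB.
Lower bound: ⌈1650/360⌉ = 5 discs.
A packing using 5 discs:
  disc 1: 260 + 100 = 360
  disc 2: 250 + 90 = 340
  disc 3: 210 + 120 = 330
  disc 4: 200 + 120 = 320
  disc 5: 120 + 90 + 90 = 300
This matches the lower bound, so 5 is optimal.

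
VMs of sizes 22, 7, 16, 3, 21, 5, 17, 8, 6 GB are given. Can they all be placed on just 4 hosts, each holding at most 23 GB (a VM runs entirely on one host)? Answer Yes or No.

No

Total = 105 GB; ⌈105/23⌉ = 5.
At least 5 hosts are required, but only 4 are allowed.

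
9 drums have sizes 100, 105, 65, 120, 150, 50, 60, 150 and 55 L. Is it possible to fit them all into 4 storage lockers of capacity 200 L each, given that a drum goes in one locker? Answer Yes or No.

Total = 855 L; ⌈855/200⌉ = 5.
At least 5 storage lockers are required, but only 4 are allowed.

No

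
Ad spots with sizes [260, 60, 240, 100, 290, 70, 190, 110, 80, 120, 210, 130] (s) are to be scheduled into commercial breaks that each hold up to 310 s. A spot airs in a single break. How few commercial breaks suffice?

Total = 290 + 260 + 240 + 210 + 190 + 130 + 120 + 110 + 100 + 80 + 70 + 60 = 1860 s.
Lower bound: ⌈1860/310⌉ = 6 commercial breaks.
A packing using 7 commercial breaks:
  break 1: 290 = 290
  break 2: 260 = 260
  break 3: 240 + 70 = 310
  break 4: 210 + 100 = 310
  break 5: 190 + 120 = 310
  break 6: 130 + 110 + 60 = 300
  break 7: 80 = 80
No arrangement into 6 commercial breaks stays within capacity, so 7 is optimal.

7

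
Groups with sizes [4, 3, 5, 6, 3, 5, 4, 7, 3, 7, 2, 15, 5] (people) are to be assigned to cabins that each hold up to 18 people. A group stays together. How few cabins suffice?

4

Total = 15 + 7 + 7 + 6 + 5 + 5 + 5 + 4 + 4 + 3 + 3 + 3 + 2 = 69 people.
Lower bound: ⌈69/18⌉ = 4 cabins.
A packing using 4 cabins:
  cabin 1: 15 + 3 = 18
  cabin 2: 7 + 7 + 4 = 18
  cabin 3: 6 + 5 + 5 + 2 = 18
  cabin 4: 5 + 4 + 3 + 3 = 15
This matches the lower bound, so 4 is optimal.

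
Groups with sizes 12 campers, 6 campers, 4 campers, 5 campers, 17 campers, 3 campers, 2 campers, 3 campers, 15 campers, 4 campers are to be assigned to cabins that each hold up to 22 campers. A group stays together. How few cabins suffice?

4

Total = 17 + 15 + 12 + 6 + 5 + 4 + 4 + 3 + 3 + 2 = 71 campers.
Lower bound: ⌈71/22⌉ = 4 cabins.
A packing using 4 cabins:
  cabin 1: 17 + 5 = 22
  cabin 2: 15 + 6 = 21
  cabin 3: 12 + 4 + 4 + 2 = 22
  cabin 4: 3 + 3 = 6
This matches the lower bound, so 4 is optimal.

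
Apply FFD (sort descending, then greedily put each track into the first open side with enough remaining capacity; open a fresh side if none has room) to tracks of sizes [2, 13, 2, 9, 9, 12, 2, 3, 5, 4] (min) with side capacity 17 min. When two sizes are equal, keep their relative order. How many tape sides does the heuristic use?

Sorted descending: 13, 12, 9, 9, 5, 4, 3, 2, 2, 2.
  13 → side 1 (new)  [load 13/17]
  12 → side 2 (new)  [load 12/17]
  9 → side 3 (new)  [load 9/17]
  9 → side 4 (new)  [load 9/17]
  5 → side 2  [load 17/17]
  4 → side 1  [load 17/17]
  3 → side 3  [load 12/17]
  2 → side 3  [load 14/17]
  2 → side 3  [load 16/17]
  2 → side 4  [load 11/17]
4 tape sides opened.

4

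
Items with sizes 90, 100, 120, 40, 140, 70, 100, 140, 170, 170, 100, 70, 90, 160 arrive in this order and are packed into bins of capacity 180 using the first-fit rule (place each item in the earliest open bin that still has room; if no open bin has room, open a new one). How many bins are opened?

  90 → bin 1 (new)  [load 90/180]
  100 → bin 2 (new)  [load 100/180]
  120 → bin 3 (new)  [load 120/180]
  40 → bin 1  [load 130/180]
  140 → bin 4 (new)  [load 140/180]
  70 → bin 2  [load 170/180]
  100 → bin 5 (new)  [load 100/180]
  140 → bin 6 (new)  [load 140/180]
  170 → bin 7 (new)  [load 170/180]
  170 → bin 8 (new)  [load 170/180]
  100 → bin 9 (new)  [load 100/180]
  70 → bin 5  [load 170/180]
  90 → bin 10 (new)  [load 90/180]
  160 → bin 11 (new)  [load 160/180]
11 bins opened.

11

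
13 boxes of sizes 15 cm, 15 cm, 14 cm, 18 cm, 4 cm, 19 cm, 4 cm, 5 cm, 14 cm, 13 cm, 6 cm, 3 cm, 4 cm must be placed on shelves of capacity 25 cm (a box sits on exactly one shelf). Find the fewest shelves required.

7

Total = 19 + 18 + 15 + 15 + 14 + 14 + 13 + 6 + 5 + 4 + 4 + 4 + 3 = 134 cm.
Lower bound: ⌈134/25⌉ = 6 shelves.
Also, 7 boxes each exceed 25/2 cm, and no two of those can share a shelf, so at least 7 shelves are needed.
A packing using 7 shelves:
  shelf 1: 19 + 6 = 25
  shelf 2: 18 + 5 = 23
  shelf 3: 15 + 4 + 4 = 23
  shelf 4: 15 + 4 + 3 = 22
  shelf 5: 14 = 14
  shelf 6: 14 = 14
  shelf 7: 13 = 13
This matches the lower bound, so 7 is optimal.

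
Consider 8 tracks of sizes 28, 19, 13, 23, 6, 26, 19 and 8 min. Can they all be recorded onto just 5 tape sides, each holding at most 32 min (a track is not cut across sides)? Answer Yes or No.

Yes

A valid assignment using 5 tape sides:
  side 1: 28 = 28
  side 2: 26 + 6 = 32
  side 3: 23 + 8 = 31
  side 4: 19 + 13 = 32
  side 5: 19 = 19
Every load is within 32 min, so 5 tape sides suffice.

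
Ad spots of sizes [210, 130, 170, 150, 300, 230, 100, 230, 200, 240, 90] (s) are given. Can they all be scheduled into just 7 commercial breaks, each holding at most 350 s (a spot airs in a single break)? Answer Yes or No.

A valid assignment using 7 commercial breaks:
  break 1: 300 = 300
  break 2: 240 + 100 = 340
  break 3: 230 + 90 = 320
  break 4: 230 = 230
  break 5: 210 + 130 = 340
  break 6: 200 + 150 = 350
  break 7: 170 = 170
Every load is within 350 s, so 7 commercial breaks suffice.

Yes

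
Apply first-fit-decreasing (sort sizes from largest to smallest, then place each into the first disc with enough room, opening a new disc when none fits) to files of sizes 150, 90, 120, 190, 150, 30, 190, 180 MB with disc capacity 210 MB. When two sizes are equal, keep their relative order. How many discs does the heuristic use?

6

Sorted descending: 190, 190, 180, 150, 150, 120, 90, 30.
  190 → disc 1 (new)  [load 190/210]
  190 → disc 2 (new)  [load 190/210]
  180 → disc 3 (new)  [load 180/210]
  150 → disc 4 (new)  [load 150/210]
  150 → disc 5 (new)  [load 150/210]
  120 → disc 6 (new)  [load 120/210]
  90 → disc 6  [load 210/210]
  30 → disc 3  [load 210/210]
6 discs opened.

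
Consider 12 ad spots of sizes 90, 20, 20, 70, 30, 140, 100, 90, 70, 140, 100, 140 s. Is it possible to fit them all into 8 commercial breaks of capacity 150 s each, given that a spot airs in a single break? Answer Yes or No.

Yes

A valid assignment using 8 commercial breaks:
  break 1: 140 = 140
  break 2: 140 = 140
  break 3: 140 = 140
  break 4: 100 + 30 + 20 = 150
  break 5: 100 + 20 = 120
  break 6: 90 = 90
  break 7: 90 = 90
  break 8: 70 + 70 = 140
Every load is within 150 s, so 8 commercial breaks suffice.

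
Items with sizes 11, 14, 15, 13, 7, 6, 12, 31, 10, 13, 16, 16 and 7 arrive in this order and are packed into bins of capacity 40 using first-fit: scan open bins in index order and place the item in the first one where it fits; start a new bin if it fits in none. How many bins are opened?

5

  11 → bin 1 (new)  [load 11/40]
  14 → bin 1  [load 25/40]
  15 → bin 1  [load 40/40]
  13 → bin 2 (new)  [load 13/40]
  7 → bin 2  [load 20/40]
  6 → bin 2  [load 26/40]
  12 → bin 2  [load 38/40]
  31 → bin 3 (new)  [load 31/40]
  10 → bin 4 (new)  [load 10/40]
  13 → bin 4  [load 23/40]
  16 → bin 4  [load 39/40]
  16 → bin 5 (new)  [load 16/40]
  7 → bin 3  [load 38/40]
5 bins opened.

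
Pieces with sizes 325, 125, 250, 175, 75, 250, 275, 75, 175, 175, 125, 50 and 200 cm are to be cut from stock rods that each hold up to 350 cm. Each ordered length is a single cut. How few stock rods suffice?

7

Total = 325 + 275 + 250 + 250 + 200 + 175 + 175 + 175 + 125 + 125 + 75 + 75 + 50 = 2275 cm.
Lower bound: ⌈2275/350⌉ = 7 stock rods.
A packing using 7 stock rods:
  stock rod 1: 325 = 325
  stock rod 2: 275 + 75 = 350
  stock rod 3: 250 + 75 = 325
  stock rod 4: 250 + 50 = 300
  stock rod 5: 200 + 125 = 325
  stock rod 6: 175 + 175 = 350
  stock rod 7: 175 + 125 = 300
This matches the lower bound, so 7 is optimal.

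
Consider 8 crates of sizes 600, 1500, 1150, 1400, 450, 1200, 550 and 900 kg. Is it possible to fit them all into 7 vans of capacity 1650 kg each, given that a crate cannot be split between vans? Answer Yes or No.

A valid assignment using 6 vans:
  van 1: 1500 = 1500
  van 2: 1400 = 1400
  van 3: 1200 + 450 = 1650
  van 4: 1150 = 1150
  van 5: 900 + 600 = 1500
  van 6: 550 = 550
That uses only 6 ≤ 7, so 7 vans are enough.

Yes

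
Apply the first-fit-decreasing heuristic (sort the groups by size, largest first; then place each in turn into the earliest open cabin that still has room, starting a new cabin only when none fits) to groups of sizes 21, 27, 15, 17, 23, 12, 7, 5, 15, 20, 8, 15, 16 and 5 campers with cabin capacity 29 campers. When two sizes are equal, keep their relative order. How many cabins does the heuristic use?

Sorted descending: 27, 23, 21, 20, 17, 16, 15, 15, 15, 12, 8, 7, 5, 5.
  27 → cabin 1 (new)  [load 27/29]
  23 → cabin 2 (new)  [load 23/29]
  21 → cabin 3 (new)  [load 21/29]
  20 → cabin 4 (new)  [load 20/29]
  17 → cabin 5 (new)  [load 17/29]
  16 → cabin 6 (new)  [load 16/29]
  15 → cabin 7 (new)  [load 15/29]
  15 → cabin 8 (new)  [load 15/29]
  15 → cabin 9 (new)  [load 15/29]
  12 → cabin 5  [load 29/29]
  8 → cabin 3  [load 29/29]
  7 → cabin 4  [load 27/29]
  5 → cabin 2  [load 28/29]
  5 → cabin 6  [load 21/29]
9 cabins opened.

9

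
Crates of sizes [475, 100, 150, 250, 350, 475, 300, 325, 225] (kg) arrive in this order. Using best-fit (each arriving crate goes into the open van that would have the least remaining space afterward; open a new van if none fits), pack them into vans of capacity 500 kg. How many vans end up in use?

7

  475 → van 1 (new)  [load 475/500]
  100 → van 2 (new)  [load 100/500]
  150 → van 2  [load 250/500]
  250 → van 2  [load 500/500]
  350 → van 3 (new)  [load 350/500]
  475 → van 4 (new)  [load 475/500]
  300 → van 5 (new)  [load 300/500]
  325 → van 6 (new)  [load 325/500]
  225 → van 7 (new)  [load 225/500]
7 vans opened.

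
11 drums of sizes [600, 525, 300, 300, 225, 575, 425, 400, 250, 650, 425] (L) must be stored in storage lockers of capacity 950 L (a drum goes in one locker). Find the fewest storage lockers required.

Total = 650 + 600 + 575 + 525 + 425 + 425 + 400 + 300 + 300 + 250 + 225 = 4675 L.
Lower bound: ⌈4675/950⌉ = 5 storage lockers.
A packing using 6 storage lockers:
  locker 1: 650 + 300 = 950
  locker 2: 600 + 300 = 900
  locker 3: 575 + 250 = 825
  locker 4: 525 + 425 = 950
  locker 5: 425 + 400 = 825
  locker 6: 225 = 225
No arrangement into 5 storage lockers stays within capacity, so 6 is optimal.

6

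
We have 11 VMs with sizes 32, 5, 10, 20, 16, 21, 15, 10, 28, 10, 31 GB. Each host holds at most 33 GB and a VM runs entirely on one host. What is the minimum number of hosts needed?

7

Total = 32 + 31 + 28 + 21 + 20 + 16 + 15 + 10 + 10 + 10 + 5 = 198 GB.
Lower bound: ⌈198/33⌉ = 6 hosts.
A packing using 7 hosts:
  host 1: 32 = 32
  host 2: 31 = 31
  host 3: 28 + 5 = 33
  host 4: 21 + 10 = 31
  host 5: 20 + 10 = 30
  host 6: 16 + 15 = 31
  host 7: 10 = 10
No arrangement into 6 hosts stays within capacity, so 7 is optimal.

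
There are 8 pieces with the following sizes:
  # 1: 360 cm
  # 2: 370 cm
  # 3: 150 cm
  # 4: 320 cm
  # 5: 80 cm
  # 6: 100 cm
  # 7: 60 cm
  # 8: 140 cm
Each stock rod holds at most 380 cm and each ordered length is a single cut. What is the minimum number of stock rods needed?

Total = 370 + 360 + 320 + 150 + 140 + 100 + 80 + 60 = 1580 cm.
Lower bound: ⌈1580/380⌉ = 5 stock rods.
A packing using 5 stock rods:
  stock rod 1: 370 = 370
  stock rod 2: 360 = 360
  stock rod 3: 320 + 60 = 380
  stock rod 4: 150 + 140 + 80 = 370
  stock rod 5: 100 = 100
This matches the lower bound, so 5 is optimal.

5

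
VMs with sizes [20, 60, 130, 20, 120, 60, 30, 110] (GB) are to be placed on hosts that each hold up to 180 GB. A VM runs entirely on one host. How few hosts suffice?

Total = 130 + 120 + 110 + 60 + 60 + 30 + 20 + 20 = 550 GB.
Lower bound: ⌈550/180⌉ = 4 hosts.
A packing using 4 hosts:
  host 1: 130 + 30 + 20 = 180
  host 2: 120 + 60 = 180
  host 3: 110 + 60 = 170
  host 4: 20 = 20
This matches the lower bound, so 4 is optimal.

4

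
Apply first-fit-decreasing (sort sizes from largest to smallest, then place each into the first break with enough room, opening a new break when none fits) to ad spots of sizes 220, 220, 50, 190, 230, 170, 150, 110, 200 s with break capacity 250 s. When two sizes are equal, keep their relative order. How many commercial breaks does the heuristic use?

8

Sorted descending: 230, 220, 220, 200, 190, 170, 150, 110, 50.
  230 → break 1 (new)  [load 230/250]
  220 → break 2 (new)  [load 220/250]
  220 → break 3 (new)  [load 220/250]
  200 → break 4 (new)  [load 200/250]
  190 → break 5 (new)  [load 190/250]
  170 → break 6 (new)  [load 170/250]
  150 → break 7 (new)  [load 150/250]
  110 → break 8 (new)  [load 110/250]
  50 → break 4  [load 250/250]
8 commercial breaks opened.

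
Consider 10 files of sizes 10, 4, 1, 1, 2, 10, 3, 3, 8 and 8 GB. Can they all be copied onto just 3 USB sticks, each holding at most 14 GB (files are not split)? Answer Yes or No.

No

Total = 50 GB; ⌈50/14⌉ = 4.
At least 4 USB sticks are required, but only 3 are allowed.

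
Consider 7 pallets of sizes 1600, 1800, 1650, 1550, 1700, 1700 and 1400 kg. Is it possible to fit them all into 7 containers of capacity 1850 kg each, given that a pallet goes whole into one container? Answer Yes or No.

Yes

A valid assignment using 7 containers:
  container 1: 1800 = 1800
  container 2: 1700 = 1700
  container 3: 1700 = 1700
  container 4: 1650 = 1650
  container 5: 1600 = 1600
  container 6: 1550 = 1550
  container 7: 1400 = 1400
Every load is within 1850 kg, so 7 containers suffice.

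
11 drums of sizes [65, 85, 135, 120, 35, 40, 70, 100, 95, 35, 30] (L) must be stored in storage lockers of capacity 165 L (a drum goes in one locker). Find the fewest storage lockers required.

5

Total = 135 + 120 + 100 + 95 + 85 + 70 + 65 + 40 + 35 + 35 + 30 = 810 L.
Lower bound: ⌈810/165⌉ = 5 storage lockers.
A packing using 5 storage lockers:
  locker 1: 135 + 30 = 165
  locker 2: 120 + 40 = 160
  locker 3: 100 + 65 = 165
  locker 4: 95 + 70 = 165
  locker 5: 85 + 35 + 35 = 155
This matches the lower bound, so 5 is optimal.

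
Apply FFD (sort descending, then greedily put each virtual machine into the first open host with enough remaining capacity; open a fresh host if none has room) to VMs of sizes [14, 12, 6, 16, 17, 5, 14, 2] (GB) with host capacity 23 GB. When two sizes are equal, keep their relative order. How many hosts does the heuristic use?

5

Sorted descending: 17, 16, 14, 14, 12, 6, 5, 2.
  17 → host 1 (new)  [load 17/23]
  16 → host 2 (new)  [load 16/23]
  14 → host 3 (new)  [load 14/23]
  14 → host 4 (new)  [load 14/23]
  12 → host 5 (new)  [load 12/23]
  6 → host 1  [load 23/23]
  5 → host 2  [load 21/23]
  2 → host 2  [load 23/23]
5 hosts opened.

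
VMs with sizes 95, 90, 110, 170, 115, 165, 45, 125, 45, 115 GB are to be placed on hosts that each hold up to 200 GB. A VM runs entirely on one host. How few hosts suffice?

Total = 170 + 165 + 125 + 115 + 115 + 110 + 95 + 90 + 45 + 45 = 1075 GB.
Lower bound: ⌈1075/200⌉ = 6 hosts.
A packing using 7 hosts:
  host 1: 170 = 170
  host 2: 165 = 165
  host 3: 125 + 45 = 170
  host 4: 115 + 45 = 160
  host 5: 115 = 115
  host 6: 110 + 90 = 200
  host 7: 95 = 95
No arrangement into 6 hosts stays within capacity, so 7 is optimal.

7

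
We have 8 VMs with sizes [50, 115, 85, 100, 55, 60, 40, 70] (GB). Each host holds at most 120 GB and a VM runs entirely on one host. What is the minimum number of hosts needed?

Total = 115 + 100 + 85 + 70 + 60 + 55 + 50 + 40 = 575 GB.
Lower bound: ⌈575/120⌉ = 5 hosts.
A packing using 6 hosts:
  host 1: 115 = 115
  host 2: 100 = 100
  host 3: 85 = 85
  host 4: 70 + 50 = 120
  host 5: 60 + 55 = 115
  host 6: 40 = 40
No arrangement into 5 hosts stays within capacity, so 6 is optimal.

6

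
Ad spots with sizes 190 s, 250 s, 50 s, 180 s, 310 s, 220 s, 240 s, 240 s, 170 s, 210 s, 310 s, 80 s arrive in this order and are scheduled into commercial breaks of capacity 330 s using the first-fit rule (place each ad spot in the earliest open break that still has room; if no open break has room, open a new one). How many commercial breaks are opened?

  190 → break 1 (new)  [load 190/330]
  250 → break 2 (new)  [load 250/330]
  50 → break 1  [load 240/330]
  180 → break 3 (new)  [load 180/330]
  310 → break 4 (new)  [load 310/330]
  220 → break 5 (new)  [load 220/330]
  240 → break 6 (new)  [load 240/330]
  240 → break 7 (new)  [load 240/330]
  170 → break 8 (new)  [load 170/330]
  210 → break 9 (new)  [load 210/330]
  310 → break 10 (new)  [load 310/330]
  80 → break 1  [load 320/330]
10 commercial breaks opened.

10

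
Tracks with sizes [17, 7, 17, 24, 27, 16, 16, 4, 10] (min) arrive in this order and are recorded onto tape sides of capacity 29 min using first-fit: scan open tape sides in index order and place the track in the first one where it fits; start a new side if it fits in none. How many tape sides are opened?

  17 → side 1 (new)  [load 17/29]
  7 → side 1  [load 24/29]
  17 → side 2 (new)  [load 17/29]
  24 → side 3 (new)  [load 24/29]
  27 → side 4 (new)  [load 27/29]
  16 → side 5 (new)  [load 16/29]
  16 → side 6 (new)  [load 16/29]
  4 → side 1  [load 28/29]
  10 → side 2  [load 27/29]
6 tape sides opened.

6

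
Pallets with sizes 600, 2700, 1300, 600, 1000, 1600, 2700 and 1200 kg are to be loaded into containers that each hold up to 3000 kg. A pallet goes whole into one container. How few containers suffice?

Total = 2700 + 2700 + 1600 + 1300 + 1200 + 1000 + 600 + 600 = 11700 kg.
Lower bound: ⌈11700/3000⌉ = 4 containers.
A packing using 5 containers:
  container 1: 2700 = 2700
  container 2: 2700 = 2700
  container 3: 1600 + 1300 = 2900
  container 4: 1200 + 1000 + 600 = 2800
  container 5: 600 = 600
No arrangement into 4 containers stays within capacity, so 5 is optimal.

5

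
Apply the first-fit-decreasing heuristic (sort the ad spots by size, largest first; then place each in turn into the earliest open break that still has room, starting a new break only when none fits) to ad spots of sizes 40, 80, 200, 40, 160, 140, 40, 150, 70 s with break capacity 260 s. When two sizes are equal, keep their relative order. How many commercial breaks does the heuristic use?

Sorted descending: 200, 160, 150, 140, 80, 70, 40, 40, 40.
  200 → break 1 (new)  [load 200/260]
  160 → break 2 (new)  [load 160/260]
  150 → break 3 (new)  [load 150/260]
  140 → break 4 (new)  [load 140/260]
  80 → break 2  [load 240/260]
  70 → break 3  [load 220/260]
  40 → break 1  [load 240/260]
  40 → break 3  [load 260/260]
  40 → break 4  [load 180/260]
4 commercial breaks opened.

4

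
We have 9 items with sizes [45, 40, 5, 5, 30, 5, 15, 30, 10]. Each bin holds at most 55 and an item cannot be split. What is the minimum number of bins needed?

Total = 45 + 40 + 30 + 30 + 15 + 10 + 5 + 5 + 5 = 185.
Lower bound: ⌈185/55⌉ = 4 bins.
A packing using 4 bins:
  bin 1: 45 + 10 = 55
  bin 2: 40 + 15 = 55
  bin 3: 30 + 5 + 5 + 5 = 45
  bin 4: 30 = 30
This matches the lower bound, so 4 is optimal.

4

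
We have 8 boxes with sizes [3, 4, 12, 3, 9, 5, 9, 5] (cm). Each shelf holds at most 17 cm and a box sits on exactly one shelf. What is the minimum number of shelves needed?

3

Total = 12 + 9 + 9 + 5 + 5 + 4 + 3 + 3 = 50 cm.
Lower bound: ⌈50/17⌉ = 3 shelves.
A packing using 3 shelves:
  shelf 1: 12 + 5 = 17
  shelf 2: 9 + 5 + 3 = 17
  shelf 3: 9 + 4 + 3 = 16
This matches the lower bound, so 3 is optimal.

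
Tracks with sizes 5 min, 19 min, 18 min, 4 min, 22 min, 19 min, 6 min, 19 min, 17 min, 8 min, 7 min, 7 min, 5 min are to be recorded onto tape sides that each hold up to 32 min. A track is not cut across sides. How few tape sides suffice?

Total = 22 + 19 + 19 + 19 + 18 + 17 + 8 + 7 + 7 + 6 + 5 + 5 + 4 = 156 min.
Lower bound: ⌈156/32⌉ = 5 tape sides.
Also, 6 tracks each exceed 16 min, and no two of those can share a side, so at least 6 tape sides are needed.
A packing using 6 tape sides:
  side 1: 22 + 8 = 30
  side 2: 19 + 7 + 6 = 32
  side 3: 19 + 7 + 5 = 31
  side 4: 19 + 5 + 4 = 28
  side 5: 18 = 18
  side 6: 17 = 17
This matches the lower bound, so 6 is optimal.

6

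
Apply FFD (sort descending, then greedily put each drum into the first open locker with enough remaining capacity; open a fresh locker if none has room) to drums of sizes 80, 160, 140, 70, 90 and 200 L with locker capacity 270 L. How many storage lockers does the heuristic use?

Sorted descending: 200, 160, 140, 90, 80, 70.
  200 → locker 1 (new)  [load 200/270]
  160 → locker 2 (new)  [load 160/270]
  140 → locker 3 (new)  [load 140/270]
  90 → locker 2  [load 250/270]
  80 → locker 3  [load 220/270]
  70 → locker 1  [load 270/270]
3 storage lockers opened.

3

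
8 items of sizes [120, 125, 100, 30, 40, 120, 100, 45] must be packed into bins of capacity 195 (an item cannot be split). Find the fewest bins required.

Total = 125 + 120 + 120 + 100 + 100 + 45 + 40 + 30 = 680.
Lower bound: ⌈680/195⌉ = 4 bins.
Also, 5 items each exceed 195/2, and no two of those can share a bin, so at least 5 bins are needed.
A packing using 5 bins:
  bin 1: 125 + 45 = 170
  bin 2: 120 + 40 + 30 = 190
  bin 3: 120 = 120
  bin 4: 100 = 100
  bin 5: 100 = 100
This matches the lower bound, so 5 is optimal.

5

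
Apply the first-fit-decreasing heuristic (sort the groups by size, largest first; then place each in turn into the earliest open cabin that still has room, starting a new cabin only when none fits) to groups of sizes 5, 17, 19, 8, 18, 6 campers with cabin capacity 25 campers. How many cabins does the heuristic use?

Sorted descending: 19, 18, 17, 8, 6, 5.
  19 → cabin 1 (new)  [load 19/25]
  18 → cabin 2 (new)  [load 18/25]
  17 → cabin 3 (new)  [load 17/25]
  8 → cabin 3  [load 25/25]
  6 → cabin 1  [load 25/25]
  5 → cabin 2  [load 23/25]
3 cabins opened.

3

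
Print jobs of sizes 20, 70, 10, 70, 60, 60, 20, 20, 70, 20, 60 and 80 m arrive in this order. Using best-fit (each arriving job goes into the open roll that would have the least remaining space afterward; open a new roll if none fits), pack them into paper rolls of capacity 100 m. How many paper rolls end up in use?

7

  20 → roll 1 (new)  [load 20/100]
  70 → roll 1  [load 90/100]
  10 → roll 1  [load 100/100]
  70 → roll 2 (new)  [load 70/100]
  60 → roll 3 (new)  [load 60/100]
  60 → roll 4 (new)  [load 60/100]
  20 → roll 2  [load 90/100]
  20 → roll 3  [load 80/100]
  70 → roll 5 (new)  [load 70/100]
  20 → roll 3  [load 100/100]
  60 → roll 6 (new)  [load 60/100]
  80 → roll 7 (new)  [load 80/100]
7 paper rolls opened.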